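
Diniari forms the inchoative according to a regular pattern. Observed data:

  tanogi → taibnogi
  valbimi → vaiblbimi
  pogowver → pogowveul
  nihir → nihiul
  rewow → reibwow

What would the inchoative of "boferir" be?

boferiul

"boferir" ends in -r. The stems ending in -r (nihir → nihiul, pogowver → pogowveul) drop the final letter and add -ul.
The other pattern: stems ending in -i or -w insert -ib- after the first vowel.
So boferir → boferiul.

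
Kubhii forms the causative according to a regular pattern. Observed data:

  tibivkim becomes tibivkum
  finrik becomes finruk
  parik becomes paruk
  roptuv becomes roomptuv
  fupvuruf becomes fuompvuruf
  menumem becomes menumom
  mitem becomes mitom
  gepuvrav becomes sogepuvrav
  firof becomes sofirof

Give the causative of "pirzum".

piomrzum

"pirzum" has last vowel 'u'. The stems whose last vowel is 'u' (roptuv → roomptuv, fupvuruf → fuompvuruf) insert -om- after the first vowel.
So pirzum → piomrzum.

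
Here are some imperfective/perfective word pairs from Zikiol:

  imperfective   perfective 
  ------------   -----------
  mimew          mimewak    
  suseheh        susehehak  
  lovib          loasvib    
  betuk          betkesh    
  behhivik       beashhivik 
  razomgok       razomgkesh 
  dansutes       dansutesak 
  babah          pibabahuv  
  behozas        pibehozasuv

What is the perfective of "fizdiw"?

"fizdiw" has last vowel 'i'. The stems whose last vowel is 'i' (behhivik → beashhivik, lovib → loasvib) insert -as- after the first vowel.
So fizdiw → fiaszdiw.

fiaszdiw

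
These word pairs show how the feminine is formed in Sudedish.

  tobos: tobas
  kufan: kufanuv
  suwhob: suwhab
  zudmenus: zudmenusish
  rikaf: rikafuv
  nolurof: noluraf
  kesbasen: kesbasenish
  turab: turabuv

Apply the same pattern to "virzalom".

virzalam

"virzalom" has last vowel 'o'. The stems whose last vowel is 'o' (nolurof → noluraf, suwhob → suwhab, tobos → tobas) change the last vowel to 'a'.
The other patterns: stems whose last vowel is 'a' add -uv; stems whose last vowel is 'e' or 'u' add -ish.
So virzalom → virzalam.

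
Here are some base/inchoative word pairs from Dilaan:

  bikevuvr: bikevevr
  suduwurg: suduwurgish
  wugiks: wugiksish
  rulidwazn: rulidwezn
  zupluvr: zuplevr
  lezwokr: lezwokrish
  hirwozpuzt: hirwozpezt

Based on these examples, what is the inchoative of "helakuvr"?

zupluvr and lezwokr both end in -r yet inflect differently (zuplevr, lezwokrish), so the final letter is not what conditions the rule; the second-to-last letter is.
"helakuvr" has second-to-last letter 'v'. The stems whose second-to-last letter is 'v' (zupluvr → zuplevr, bikevuvr → bikevevr) change the last vowel to 'e'.
The other pattern: stems whose second-to-last letter is 'k' or 'r' add -ish.
So helakuvr → helakevr.

helakevr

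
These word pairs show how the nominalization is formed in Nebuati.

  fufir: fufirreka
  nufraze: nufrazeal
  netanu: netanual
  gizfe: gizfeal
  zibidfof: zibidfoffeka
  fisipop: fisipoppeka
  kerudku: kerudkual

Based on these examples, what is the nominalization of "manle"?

manleal

gizfe and fufir both have 2 vowels yet inflect differently (gizfeal, fufirreka), so the number of vowels is not what conditions the rule; whether the stem ends in a vowel or a consonant is.
"manle" ends in a vowel. The stems ending in a vowel (nufraze → nufrazeal, gizfe → gizfeal, kerudku → kerudkual) add -al.
So manle → manleal.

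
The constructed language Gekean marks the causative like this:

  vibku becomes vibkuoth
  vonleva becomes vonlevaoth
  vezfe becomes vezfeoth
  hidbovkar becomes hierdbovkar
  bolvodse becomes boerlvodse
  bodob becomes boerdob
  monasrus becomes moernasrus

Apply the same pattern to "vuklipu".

vuklipuoth

"vuklipu" begins with v-. The stems beginning with v- (vibku → vibkuoth, vonleva → vonlevaoth, vezfe → vezfeoth) add -oth.
So vuklipu → vuklipuoth.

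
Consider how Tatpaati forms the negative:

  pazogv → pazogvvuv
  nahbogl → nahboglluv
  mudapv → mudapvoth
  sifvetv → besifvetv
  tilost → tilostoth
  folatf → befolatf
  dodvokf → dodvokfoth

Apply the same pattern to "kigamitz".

bekigamitz

pazogv and sifvetv both end in -v yet inflect differently (pazogvvuv, besifvetv), so the final letter is not what conditions the rule; the second-to-last letter is.
"kigamitz" has second-to-last letter 't'. The stems whose second-to-last letter is 't' (sifvetv → besifvetv, folatf → befolatf) add the prefix be-.
The other patterns: stems whose second-to-last letter is 'g' double the final consonant and add -uv; stems whose second-to-last letter is 'k', 'p' or 's' add -oth.
So kigamitz → bekigamitz.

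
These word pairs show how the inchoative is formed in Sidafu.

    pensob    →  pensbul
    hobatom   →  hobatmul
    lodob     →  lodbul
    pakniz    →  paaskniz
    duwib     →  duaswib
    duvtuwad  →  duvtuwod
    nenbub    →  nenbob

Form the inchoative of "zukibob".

"zukibob" has last vowel 'o'. The stems whose last vowel is 'o' (pensob → pensbul, hobatom → hobatmul, lodob → lodbul) delete the last vowel and add -ul.
The other patterns: stems whose last vowel is 'i' insert -as- after the first vowel; stems whose last vowel is 'a' or 'u' change the last vowel to 'o'.
So zukibob → zukibbul.

zukibbul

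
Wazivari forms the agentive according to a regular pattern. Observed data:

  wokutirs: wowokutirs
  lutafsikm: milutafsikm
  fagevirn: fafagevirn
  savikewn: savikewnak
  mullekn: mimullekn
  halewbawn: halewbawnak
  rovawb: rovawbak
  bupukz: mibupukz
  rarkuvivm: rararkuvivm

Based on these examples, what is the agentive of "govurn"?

gogovurn

lutafsikm and rarkuvivm both end in -m yet inflect differently (milutafsikm, rararkuvivm), so the final letter is not what conditions the rule; the second-to-last letter is.
"govurn" has second-to-last letter 'r'. The stems whose second-to-last letter is 'r' (fagevirn → fafagevirn, wokutirs → wowokutirs) repeat the first consonant+vowel as a prefix.
The other patterns: stems whose second-to-last letter is 'k' add the prefix mi-; stems whose second-to-last letter is 'w' add -ak.
So govurn → gogovurn.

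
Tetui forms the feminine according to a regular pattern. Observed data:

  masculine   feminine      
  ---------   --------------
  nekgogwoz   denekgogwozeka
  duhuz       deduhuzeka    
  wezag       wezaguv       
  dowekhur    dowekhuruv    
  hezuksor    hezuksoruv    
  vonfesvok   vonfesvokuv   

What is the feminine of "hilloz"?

duhuz and dowekhur both have last vowel 'u' yet inflect differently (deduhuzeka, dowekhuruv), so the last vowel is not what conditions the rule; the final letter is.
"hilloz" ends in -z. The stems ending in -z (nekgogwoz → denekgogwozeka, duhuz → deduhuzeka) add de- … -eka around the stem.
The other pattern: stems ending in -g, -k or -r add -uv.
So hilloz → dehillozeka.

dehillozeka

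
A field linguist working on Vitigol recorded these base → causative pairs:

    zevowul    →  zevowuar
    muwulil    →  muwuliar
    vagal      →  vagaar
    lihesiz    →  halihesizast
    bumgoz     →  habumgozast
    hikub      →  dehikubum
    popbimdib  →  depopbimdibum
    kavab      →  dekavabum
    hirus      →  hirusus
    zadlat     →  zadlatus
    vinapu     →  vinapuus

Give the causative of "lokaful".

muwulil and lihesiz both have last vowel 'i' yet inflect differently (muwuliar, halihesizast), so the last vowel is not what conditions the rule; the final letter is.
"lokaful" ends in -l. The stems ending in -l (zevowul → zevowuar, muwulil → muwuliar, vagal → vagaar) drop the final letter and add -ar.
The other patterns: stems ending in -z add ha- … -ast around the stem; stems ending in -b add de- … -um around the stem; stems ending in -s, -t or -u add -us.
So lokaful → lokafuar.

lokafuar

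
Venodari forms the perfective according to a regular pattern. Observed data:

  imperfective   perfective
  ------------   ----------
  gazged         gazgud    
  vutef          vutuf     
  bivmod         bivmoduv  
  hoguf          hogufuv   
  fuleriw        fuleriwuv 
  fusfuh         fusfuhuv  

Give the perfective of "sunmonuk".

"sunmonuk" has last vowel 'u'. The stems whose last vowel is 'u' (hoguf → hogufuv, fusfuh → fusfuhuv) add -uv.
So sunmonuk → sunmonukuv.

sunmonukuv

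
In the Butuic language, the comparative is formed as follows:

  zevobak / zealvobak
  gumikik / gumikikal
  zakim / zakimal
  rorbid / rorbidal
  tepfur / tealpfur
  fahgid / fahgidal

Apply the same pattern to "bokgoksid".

gumikik and zevobak both end in -k yet inflect differently (gumikikal, zealvobak), so the final letter is not what conditions the rule; the last vowel is.
"bokgoksid" has last vowel 'i'. The stems whose last vowel is 'i' (zakim → zakimal, fahgid → fahgidal, gumikik → gumikikal) add -al.
The other pattern: stems whose last vowel is 'a' or 'u' insert -al- after the first vowel.
So bokgoksid → bokgoksidal.

bokgoksidal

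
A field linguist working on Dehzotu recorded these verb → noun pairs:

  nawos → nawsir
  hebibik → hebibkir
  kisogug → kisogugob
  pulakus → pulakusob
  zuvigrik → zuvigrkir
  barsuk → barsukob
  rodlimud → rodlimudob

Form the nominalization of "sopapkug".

sopapkugob

barsuk and hebibik both end in -k yet inflect differently (barsukob, hebibkir), so the final letter is not what conditions the rule; the last vowel is.
"sopapkug" has last vowel 'u'. The stems whose last vowel is 'u' (barsuk → barsukob, pulakus → pulakusob, rodlimud → rodlimudob) add -ob.
So sopapkug → sopapkugob.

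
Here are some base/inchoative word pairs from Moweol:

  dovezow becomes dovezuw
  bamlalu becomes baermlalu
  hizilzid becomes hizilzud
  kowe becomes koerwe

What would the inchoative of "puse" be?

bamlalu and dovezow both have 3 vowels yet inflect differently (baermlalu, dovezuw), so the number of vowels is not what conditions the rule; whether the stem ends in a vowel or a consonant is.
"puse" ends in a vowel. The stems ending in a vowel (bamlalu → baermlalu, kowe → koerwe) insert -er- after the first vowel.
The other pattern: stems ending in a consonant change the last vowel to 'u'.
So puse → puerse.

puerse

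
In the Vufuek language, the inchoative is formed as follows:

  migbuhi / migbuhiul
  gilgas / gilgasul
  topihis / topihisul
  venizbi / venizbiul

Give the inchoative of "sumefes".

sumefesul

Every pair shown (migbuhi → migbuhiul, gilgas → gilgasul, topihis → topihisul, …) follows the same rule: add -ul.
So sumefes → sumefesul.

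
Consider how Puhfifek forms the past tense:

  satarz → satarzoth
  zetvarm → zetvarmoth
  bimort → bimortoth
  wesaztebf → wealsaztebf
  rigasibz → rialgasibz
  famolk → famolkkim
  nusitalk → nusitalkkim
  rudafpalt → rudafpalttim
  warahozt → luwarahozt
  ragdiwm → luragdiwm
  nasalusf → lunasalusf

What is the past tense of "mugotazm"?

"mugotazm" has second-to-last letter 'z'. The one such stem in the data (warahozt → luwarahozt) adds the prefix lu-, so the same rule applies.
The other patterns: stems whose second-to-last letter is 'r' add -oth; stems whose second-to-last letter is 'b' insert -al- after the first vowel; stems whose second-to-last letter is 'l' double the final consonant and add -im.
So mugotazm → lumugotazm.

lumugotazm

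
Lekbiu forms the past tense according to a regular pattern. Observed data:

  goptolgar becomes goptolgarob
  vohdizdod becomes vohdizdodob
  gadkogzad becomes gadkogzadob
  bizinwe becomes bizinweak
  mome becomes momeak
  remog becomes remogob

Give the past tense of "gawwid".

gawwidob

"gawwid" ends in a consonant. The stems ending in a consonant (goptolgar → goptolgarob, gadkogzad → gadkogzadob, remog → remogob) add -ob.
The other pattern: stems ending in a vowel add -ak.
So gawwid → gawwidob.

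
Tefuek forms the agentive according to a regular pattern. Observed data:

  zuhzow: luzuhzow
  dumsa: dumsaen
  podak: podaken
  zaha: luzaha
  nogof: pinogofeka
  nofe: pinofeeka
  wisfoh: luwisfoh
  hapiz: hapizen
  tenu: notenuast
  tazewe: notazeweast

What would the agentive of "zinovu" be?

tazewe and nofe both end in -e yet inflect differently (notazeweast, pinofeeka), so the final letter is not what conditions the rule; the first letter is.
"zinovu" begins with z-. The stems beginning with z- (zuhzow → luzuhzow, zaha → luzaha) add the prefix lu-.
The other patterns: stems beginning with t- add no- … -ast around the stem; stems beginning with n- add pi- … -eka around the stem; stems beginning with d-, h- or p- add -en.
So zinovu → luzinovu.

luzinovu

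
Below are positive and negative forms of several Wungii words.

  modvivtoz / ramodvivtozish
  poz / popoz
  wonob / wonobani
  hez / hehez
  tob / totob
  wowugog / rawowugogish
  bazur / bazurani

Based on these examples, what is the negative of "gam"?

gagam

tob and wonob both end in -b yet inflect differently (totob, wonobani), so the final letter is not what conditions the rule; the number of vowels is.
"gam" has 1 vowel. The stems with 1 vowel (tob → totob, hez → hehez, poz → popoz) repeat the first consonant+vowel as a prefix.
The other patterns: stems with 2 vowels add -ani; stems with 3 vowels add ra- … -ish around the stem.
So gam → gagam.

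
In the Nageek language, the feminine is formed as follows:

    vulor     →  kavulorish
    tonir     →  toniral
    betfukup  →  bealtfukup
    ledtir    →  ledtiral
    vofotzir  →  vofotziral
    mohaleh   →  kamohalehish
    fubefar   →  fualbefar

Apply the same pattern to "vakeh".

kavakehish

vofotzir and fubefar both end in -r yet inflect differently (vofotziral, fualbefar), so the final letter is not what conditions the rule; the last vowel is.
"vakeh" has last vowel 'e'. The one such stem in the data (mohaleh → kamohalehish) adds ka- … -ish around the stem, so the same rule applies.
The other patterns: stems whose last vowel is 'i' add -al; stems whose last vowel is 'a' or 'u' insert -al- after the first vowel.
So vakeh → kavakehish.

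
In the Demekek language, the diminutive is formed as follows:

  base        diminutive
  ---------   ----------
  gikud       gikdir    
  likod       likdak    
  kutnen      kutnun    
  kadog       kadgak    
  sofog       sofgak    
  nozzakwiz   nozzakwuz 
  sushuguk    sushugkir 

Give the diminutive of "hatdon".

"hatdon" has last vowel 'o'. The stems whose last vowel is 'o' (kadog → kadgak, likod → likdak, sofog → sofgak) delete the last vowel and add -ak.
So hatdon → hatdnak.

hatdnak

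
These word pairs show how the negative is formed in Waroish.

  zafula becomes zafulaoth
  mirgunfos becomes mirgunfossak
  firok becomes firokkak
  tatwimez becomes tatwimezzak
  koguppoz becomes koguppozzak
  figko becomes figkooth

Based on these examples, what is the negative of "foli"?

figko and mirgunfos both have last vowel 'o' yet inflect differently (figkooth, mirgunfossak), so the last vowel is not what conditions the rule; whether the stem ends in a vowel or a consonant is.
"foli" ends in a vowel. The stems ending in a vowel (zafula → zafulaoth, figko → figkooth) add -oth.
The other pattern: stems ending in a consonant double the final consonant and add -ak.
So foli → folioth.

folioth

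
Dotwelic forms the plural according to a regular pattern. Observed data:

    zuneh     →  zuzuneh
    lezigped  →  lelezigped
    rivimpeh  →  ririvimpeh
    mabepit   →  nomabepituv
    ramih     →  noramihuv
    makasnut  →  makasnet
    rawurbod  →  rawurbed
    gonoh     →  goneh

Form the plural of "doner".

zuneh and ramih both end in -h yet inflect differently (zuzuneh, noramihuv), so the final letter is not what conditions the rule; the last vowel is.
"doner" has last vowel 'e'. The stems whose last vowel is 'e' (zuneh → zuzuneh, lezigped → lelezigped, rivimpeh → ririvimpeh) repeat the first consonant+vowel as a prefix.
So doner → dodoner.

dodoner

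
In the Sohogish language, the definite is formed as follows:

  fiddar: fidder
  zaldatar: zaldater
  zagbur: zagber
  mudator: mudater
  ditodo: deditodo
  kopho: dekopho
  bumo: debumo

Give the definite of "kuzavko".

"kuzavko" ends in -o. The stems ending in -o (ditodo → deditodo, kopho → dekopho, bumo → debumo) add the prefix de-.
The other pattern: stems ending in -r change the last vowel to 'e'.
So kuzavko → dekuzavko.

dekuzavko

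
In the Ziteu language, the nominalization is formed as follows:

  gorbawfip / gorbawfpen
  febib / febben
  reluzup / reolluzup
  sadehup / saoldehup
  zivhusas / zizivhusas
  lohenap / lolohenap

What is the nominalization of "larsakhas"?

lohenap and sadehup both end in -p yet inflect differently (lolohenap, saoldehup), so the final letter is not what conditions the rule; the last vowel is.
"larsakhas" has last vowel 'a'. The stems whose last vowel is 'a' (zivhusas → zizivhusas, lohenap → lolohenap) repeat the first consonant+vowel as a prefix.
So larsakhas → lalarsakhas.

lalarsakhas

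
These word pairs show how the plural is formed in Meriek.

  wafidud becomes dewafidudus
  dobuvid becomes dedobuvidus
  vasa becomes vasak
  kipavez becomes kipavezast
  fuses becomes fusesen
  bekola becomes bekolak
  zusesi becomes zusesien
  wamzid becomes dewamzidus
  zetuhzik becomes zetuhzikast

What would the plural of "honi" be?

honien

zetuhzik and wamzid both have last vowel 'i' yet inflect differently (zetuhzikast, dewamzidus), so the last vowel is not what conditions the rule; the final letter is.
"honi" ends in -i. The one such stem in the data (zusesi → zusesien) adds -en, so the same rule applies.
The other patterns: stems ending in -k or -z add -ast; stems ending in -a drop the final letter and add -ak; stems ending in -d add de- … -us around the stem.
So honi → honien.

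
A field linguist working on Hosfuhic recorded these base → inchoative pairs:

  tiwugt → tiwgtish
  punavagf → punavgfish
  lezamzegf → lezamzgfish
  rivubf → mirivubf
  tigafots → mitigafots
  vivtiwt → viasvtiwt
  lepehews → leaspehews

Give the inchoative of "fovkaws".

punavagf and rivubf both end in -f yet inflect differently (punavgfish, mirivubf), so the final letter is not what conditions the rule; the second-to-last letter is.
"fovkaws" has second-to-last letter 'w'. The stems whose second-to-last letter is 'w' (vivtiwt → viasvtiwt, lepehews → leaspehews) insert -as- after the first vowel.
The other patterns: stems whose second-to-last letter is 'g' delete the last vowel and add -ish; stems whose second-to-last letter is 'b' or 't' add the prefix mi-.
So fovkaws → foasvkaws.

foasvkaws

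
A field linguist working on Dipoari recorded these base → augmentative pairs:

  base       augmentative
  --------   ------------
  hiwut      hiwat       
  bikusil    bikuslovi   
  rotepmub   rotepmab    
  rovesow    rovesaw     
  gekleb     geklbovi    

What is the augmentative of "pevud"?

"pevud" has last vowel 'u'. The stems whose last vowel is 'u' (rotepmub → rotepmab, hiwut → hiwat) change the last vowel to 'a'.
So pevud → pevad.

pevad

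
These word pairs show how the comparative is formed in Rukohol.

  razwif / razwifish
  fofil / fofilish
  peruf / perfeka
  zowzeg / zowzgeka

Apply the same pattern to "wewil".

wewilish

razwif and peruf both end in -f yet inflect differently (razwifish, perfeka), so the final letter is not what conditions the rule; the last vowel is.
"wewil" has last vowel 'i'. The stems whose last vowel is 'i' (razwif → razwifish, fofil → fofilish) add -ish.
The other pattern: stems whose last vowel is 'e' or 'u' delete the last vowel and add -eka.
So wewil → wewilish.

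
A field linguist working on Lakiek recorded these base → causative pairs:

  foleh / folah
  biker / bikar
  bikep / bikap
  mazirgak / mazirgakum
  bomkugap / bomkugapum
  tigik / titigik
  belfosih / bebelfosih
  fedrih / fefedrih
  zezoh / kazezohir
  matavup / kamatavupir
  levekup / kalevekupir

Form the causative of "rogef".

rogaf

bikep and bomkugap both end in -p yet inflect differently (bikap, bomkugapum), so the final letter is not what conditions the rule; the last vowel is.
"rogef" has last vowel 'e'. The stems whose last vowel is 'e' (foleh → folah, biker → bikar, bikep → bikap) change the last vowel to 'a'.
So rogef → rogaf.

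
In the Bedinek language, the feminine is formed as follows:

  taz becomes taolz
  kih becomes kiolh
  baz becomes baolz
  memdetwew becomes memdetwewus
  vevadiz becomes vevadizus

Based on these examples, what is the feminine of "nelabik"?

nelabikus

"nelabik" has 3 vowels. The stems with 3 vowels (memdetwew → memdetwewus, vevadiz → vevadizus) add -us.
So nelabik → nelabikus.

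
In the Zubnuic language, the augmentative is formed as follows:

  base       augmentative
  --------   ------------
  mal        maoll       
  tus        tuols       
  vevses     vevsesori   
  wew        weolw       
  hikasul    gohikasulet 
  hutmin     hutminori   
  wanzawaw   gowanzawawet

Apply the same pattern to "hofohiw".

"hofohiw" has 3 vowels. The stems with 3 vowels (wanzawaw → gowanzawawet, hikasul → gohikasulet) add go- … -et around the stem.
So hofohiw → gohofohiwet.

gohofohiwet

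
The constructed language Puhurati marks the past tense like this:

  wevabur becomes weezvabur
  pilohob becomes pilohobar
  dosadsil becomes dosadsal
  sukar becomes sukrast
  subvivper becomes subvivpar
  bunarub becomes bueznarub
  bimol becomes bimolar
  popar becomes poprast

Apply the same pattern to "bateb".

batab

pilohob and bunarub both end in -b yet inflect differently (pilohobar, bueznarub), so the final letter is not what conditions the rule; the last vowel is.
"bateb" has last vowel 'e'. The one such stem in the data (subvivper → subvivpar) changes the last vowel to 'a' (as does dosadsil), so the same rule applies.
The other patterns: stems whose last vowel is 'o' add -ar; stems whose last vowel is 'u' insert -ez- after the first vowel; stems whose last vowel is 'a' delete the last vowel and add -ast.
So bateb → batab.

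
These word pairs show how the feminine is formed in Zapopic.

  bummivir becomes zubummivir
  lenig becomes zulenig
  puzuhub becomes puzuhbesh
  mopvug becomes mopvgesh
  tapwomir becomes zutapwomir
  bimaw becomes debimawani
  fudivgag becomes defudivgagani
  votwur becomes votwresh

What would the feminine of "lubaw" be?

lenig and fudivgag both end in -g yet inflect differently (zulenig, defudivgagani), so the final letter is not what conditions the rule; the last vowel is.
"lubaw" has last vowel 'a'. The stems whose last vowel is 'a' (bimaw → debimawani, fudivgag → defudivgagani) add de- … -ani around the stem.
So lubaw → delubawani.

delubawani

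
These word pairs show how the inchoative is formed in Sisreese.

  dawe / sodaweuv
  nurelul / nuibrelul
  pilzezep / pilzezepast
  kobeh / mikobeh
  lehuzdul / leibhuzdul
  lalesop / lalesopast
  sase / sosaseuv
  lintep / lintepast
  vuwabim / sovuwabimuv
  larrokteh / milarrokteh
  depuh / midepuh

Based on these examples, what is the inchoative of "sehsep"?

"sehsep" ends in -p. The stems ending in -p (lintep → lintepast, lalesop → lalesopast, pilzezep → pilzezepast) add -ast.
The other patterns: stems ending in -h add the prefix mi-; stems ending in -l insert -ib- after the first vowel; stems ending in -e or -m add so- … -uv around the stem.
So sehsep → sehsepast.

sehsepast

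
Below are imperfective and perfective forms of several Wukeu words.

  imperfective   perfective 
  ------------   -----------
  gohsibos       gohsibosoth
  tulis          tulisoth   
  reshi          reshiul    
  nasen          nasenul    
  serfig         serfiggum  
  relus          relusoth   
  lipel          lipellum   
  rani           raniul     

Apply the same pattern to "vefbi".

tulis and rani both have last vowel 'i' yet inflect differently (tulisoth, raniul), so the last vowel is not what conditions the rule; the final letter is.
"vefbi" ends in -i. The stems ending in -i (rani → raniul, reshi → reshiul) add -ul.
The other patterns: stems ending in -s add -oth; stems ending in -g or -l double the final consonant and add -um.
So vefbi → vefbiul.

vefbiul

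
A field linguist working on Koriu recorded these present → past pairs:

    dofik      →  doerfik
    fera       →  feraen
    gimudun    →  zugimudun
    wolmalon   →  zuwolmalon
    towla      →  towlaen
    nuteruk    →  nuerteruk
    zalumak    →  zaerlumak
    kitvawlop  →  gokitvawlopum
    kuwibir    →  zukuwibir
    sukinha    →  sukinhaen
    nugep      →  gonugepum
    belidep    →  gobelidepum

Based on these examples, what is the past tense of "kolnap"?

fera and zalumak both have last vowel 'a' yet inflect differently (feraen, zaerlumak), so the last vowel is not what conditions the rule; the final letter is.
"kolnap" ends in -p. The stems ending in -p (kitvawlop → gokitvawlopum, belidep → gobelidepum, nugep → gonugepum) add go- … -um around the stem.
The other patterns: stems ending in -a add -en; stems ending in -k insert -er- after the first vowel; stems ending in -n or -r add the prefix zu-.
So kolnap → gokolnapum.

gokolnapum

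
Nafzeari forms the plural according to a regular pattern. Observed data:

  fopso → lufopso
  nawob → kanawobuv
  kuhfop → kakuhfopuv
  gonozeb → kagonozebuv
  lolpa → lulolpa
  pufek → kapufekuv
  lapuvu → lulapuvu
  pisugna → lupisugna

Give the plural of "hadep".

nawob and fopso both have last vowel 'o' yet inflect differently (kanawobuv, lufopso), so the last vowel is not what conditions the rule; whether the stem ends in a vowel or a consonant is.
"hadep" ends in a consonant. The stems ending in a consonant (nawob → kanawobuv, pufek → kapufekuv, kuhfop → kakuhfopuv) add ka- … -uv around the stem.
The other pattern: stems ending in a vowel add the prefix lu-.
So hadep → kahadepuv.

kahadepuv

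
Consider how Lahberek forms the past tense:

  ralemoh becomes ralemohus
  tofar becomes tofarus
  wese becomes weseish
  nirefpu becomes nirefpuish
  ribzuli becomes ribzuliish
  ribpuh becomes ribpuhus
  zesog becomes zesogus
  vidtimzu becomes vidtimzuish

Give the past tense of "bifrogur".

bifrogurus

vidtimzu and ribpuh both have last vowel 'u' yet inflect differently (vidtimzuish, ribpuhus), so the last vowel is not what conditions the rule; whether the stem ends in a vowel or a consonant is.
"bifrogur" ends in a consonant. The stems ending in a consonant (ralemoh → ralemohus, zesog → zesogus, ribpuh → ribpuhus) add -us.
The other pattern: stems ending in a vowel add -ish.
So bifrogur → bifrogurus.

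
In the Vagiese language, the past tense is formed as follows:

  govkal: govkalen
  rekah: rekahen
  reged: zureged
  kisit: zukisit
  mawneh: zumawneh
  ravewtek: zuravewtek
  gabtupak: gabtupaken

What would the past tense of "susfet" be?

"susfet" has last vowel 'e'. The stems whose last vowel is 'e' (ravewtek → zuravewtek, mawneh → zumawneh, reged → zureged) add the prefix zu-.
The other pattern: stems whose last vowel is 'a' add -en.
So susfet → zususfet.

zususfet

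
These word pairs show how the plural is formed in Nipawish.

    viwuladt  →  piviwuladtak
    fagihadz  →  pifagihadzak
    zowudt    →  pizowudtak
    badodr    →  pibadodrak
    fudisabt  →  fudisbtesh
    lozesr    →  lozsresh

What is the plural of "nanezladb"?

"nanezladb" has second-to-last letter 'd'. The stems whose second-to-last letter is 'd' (viwuladt → piviwuladtak, fagihadz → pifagihadzak, zowudt → pizowudtak) add pi- … -ak around the stem.
The other pattern: stems whose second-to-last letter is 'b' or 's' delete the last vowel and add -esh.
So nanezladb → pinanezladbak.

pinanezladbak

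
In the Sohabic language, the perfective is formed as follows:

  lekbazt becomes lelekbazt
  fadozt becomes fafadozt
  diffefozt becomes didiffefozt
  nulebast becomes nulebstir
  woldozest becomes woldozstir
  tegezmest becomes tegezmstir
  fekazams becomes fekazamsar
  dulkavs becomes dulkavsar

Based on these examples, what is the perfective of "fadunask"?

fadunskir

"fadunask" has second-to-last letter 's'. The stems whose second-to-last letter is 's' (nulebast → nulebstir, woldozest → woldozstir, tegezmest → tegezmstir) delete the last vowel and add -ir.
The other patterns: stems whose second-to-last letter is 'z' repeat the first consonant+vowel as a prefix; stems whose second-to-last letter is 'm' or 'v' add -ar.
So fadunask → fadunskir.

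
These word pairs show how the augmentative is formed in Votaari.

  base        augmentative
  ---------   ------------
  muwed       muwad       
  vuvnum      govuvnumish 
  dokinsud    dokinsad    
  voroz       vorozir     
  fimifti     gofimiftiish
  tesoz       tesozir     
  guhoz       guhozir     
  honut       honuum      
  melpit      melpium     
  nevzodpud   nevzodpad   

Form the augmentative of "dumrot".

dumroum

"dumrot" ends in -t. The stems ending in -t (melpit → melpium, honut → honuum) drop the final letter and add -um.
The other patterns: stems ending in -d change the last vowel to 'a'; stems ending in -z add -ir; stems ending in -i or -m add go- … -ish around the stem.
So dumrot → dumroum.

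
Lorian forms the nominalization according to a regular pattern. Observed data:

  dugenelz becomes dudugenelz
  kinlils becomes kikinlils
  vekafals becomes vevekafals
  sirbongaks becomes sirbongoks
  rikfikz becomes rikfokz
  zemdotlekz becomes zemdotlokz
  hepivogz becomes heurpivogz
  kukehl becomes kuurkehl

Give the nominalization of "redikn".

"redikn" has second-to-last letter 'k'. The stems whose second-to-last letter is 'k' (sirbongaks → sirbongoks, rikfikz → rikfokz, zemdotlekz → zemdotlokz) change the last vowel to 'o'.
So redikn → redokn.

redokn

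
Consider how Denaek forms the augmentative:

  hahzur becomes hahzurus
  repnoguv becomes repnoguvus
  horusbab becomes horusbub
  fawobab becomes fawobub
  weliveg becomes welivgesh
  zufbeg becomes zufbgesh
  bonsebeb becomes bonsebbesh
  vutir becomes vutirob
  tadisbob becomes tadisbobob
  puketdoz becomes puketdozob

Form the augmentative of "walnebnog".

"walnebnog" has last vowel 'o'. The stems whose last vowel is 'o' (tadisbob → tadisbobob, puketdoz → puketdozob) add -ob.
So walnebnog → walnebnogob.

walnebnogob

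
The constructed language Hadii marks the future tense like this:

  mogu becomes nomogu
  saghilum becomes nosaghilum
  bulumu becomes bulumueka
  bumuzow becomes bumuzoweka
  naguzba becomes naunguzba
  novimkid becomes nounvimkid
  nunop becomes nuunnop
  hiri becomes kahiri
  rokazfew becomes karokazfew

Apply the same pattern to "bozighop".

"bozighop" begins with b-. The stems beginning with b- (bulumu → bulumueka, bumuzow → bumuzoweka) add -eka.
So bozighop → bozighopeka.

bozighopeka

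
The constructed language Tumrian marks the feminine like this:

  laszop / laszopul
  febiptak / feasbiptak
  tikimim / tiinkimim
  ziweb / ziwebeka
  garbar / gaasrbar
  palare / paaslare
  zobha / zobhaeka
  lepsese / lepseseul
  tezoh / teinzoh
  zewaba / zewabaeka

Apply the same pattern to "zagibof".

zagibofeka

lepsese and palare both end in -e yet inflect differently (lepseseul, paaslare), so the final letter is not what conditions the rule; the first letter is.
"zagibof" begins with z-. The stems beginning with z- (zewaba → zewabaeka, ziweb → ziwebeka, zobha → zobhaeka) add -eka.
So zagibof → zagibofeka.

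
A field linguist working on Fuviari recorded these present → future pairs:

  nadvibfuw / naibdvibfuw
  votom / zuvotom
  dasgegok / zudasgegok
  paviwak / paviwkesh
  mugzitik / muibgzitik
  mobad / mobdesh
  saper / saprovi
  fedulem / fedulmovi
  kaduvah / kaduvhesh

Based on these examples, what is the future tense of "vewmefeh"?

"vewmefeh" has last vowel 'e'. The stems whose last vowel is 'e' (fedulem → fedulmovi, saper → saprovi) delete the last vowel and add -ovi.
The other patterns: stems whose last vowel is 'i' or 'u' insert -ib- after the first vowel; stems whose last vowel is 'o' add the prefix zu-; stems whose last vowel is 'a' delete the last vowel and add -esh.
So vewmefeh → vewmefhovi.

vewmefhovi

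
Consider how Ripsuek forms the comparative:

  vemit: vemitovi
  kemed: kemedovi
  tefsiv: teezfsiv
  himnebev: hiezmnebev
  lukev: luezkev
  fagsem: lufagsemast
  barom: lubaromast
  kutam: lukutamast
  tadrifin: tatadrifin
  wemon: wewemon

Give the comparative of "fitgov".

fieztgov

vemit and tefsiv both have last vowel 'i' yet inflect differently (vemitovi, teezfsiv), so the last vowel is not what conditions the rule; the final letter is.
"fitgov" ends in -v. The stems ending in -v (tefsiv → teezfsiv, himnebev → hiezmnebev, lukev → luezkev) insert -ez- after the first vowel.
The other patterns: stems ending in -d or -t add -ovi; stems ending in -m add lu- … -ast around the stem; stems ending in -n repeat the first consonant+vowel as a prefix.
So fitgov → fieztgov.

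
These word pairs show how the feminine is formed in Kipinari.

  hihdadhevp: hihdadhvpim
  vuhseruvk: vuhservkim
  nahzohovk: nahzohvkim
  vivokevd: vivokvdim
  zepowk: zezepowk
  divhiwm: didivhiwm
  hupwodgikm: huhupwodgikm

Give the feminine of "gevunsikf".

vuhseruvk and zepowk both end in -k yet inflect differently (vuhservkim, zezepowk), so the final letter is not what conditions the rule; the second-to-last letter is.
"gevunsikf" has second-to-last letter 'k'. The one such stem in the data (hupwodgikm → huhupwodgikm) repeats the first consonant+vowel as a prefix (as do zepowk, divhiwm), so the same rule applies.
The other pattern: stems whose second-to-last letter is 'v' delete the last vowel and add -im.
So gevunsikf → gegevunsikf.

gegevunsikf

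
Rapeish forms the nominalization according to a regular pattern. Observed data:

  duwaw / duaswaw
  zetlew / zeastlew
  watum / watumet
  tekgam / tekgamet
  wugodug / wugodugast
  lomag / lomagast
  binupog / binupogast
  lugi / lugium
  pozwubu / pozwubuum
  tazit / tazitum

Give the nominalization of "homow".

"homow" ends in -w. The stems ending in -w (duwaw → duaswaw, zetlew → zeastlew) insert -as- after the first vowel.
The other patterns: stems ending in -m add -et; stems ending in -g add -ast; stems ending in -i, -t or -u add -um.
So homow → hoasmow.

hoasmow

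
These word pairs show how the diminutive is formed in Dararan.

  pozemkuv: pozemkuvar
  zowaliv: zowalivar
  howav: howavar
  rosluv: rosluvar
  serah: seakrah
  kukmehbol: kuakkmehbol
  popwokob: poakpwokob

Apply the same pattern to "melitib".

meaklitib

howav and serah both have last vowel 'a' yet inflect differently (howavar, seakrah), so the last vowel is not what conditions the rule; the final letter is.
"melitib" ends in -b. The one such stem in the data (popwokob → poakpwokob) inserts -ak- after the first vowel (as do serah, kukmehbol), so the same rule applies.
The other pattern: stems ending in -v add -ar.
So melitib → meaklitib.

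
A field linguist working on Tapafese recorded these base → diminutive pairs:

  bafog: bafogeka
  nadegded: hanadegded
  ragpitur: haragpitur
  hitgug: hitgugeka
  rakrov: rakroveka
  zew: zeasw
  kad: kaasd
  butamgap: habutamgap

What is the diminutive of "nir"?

niasr

kad and nadegded both end in -d yet inflect differently (kaasd, hanadegded), so the final letter is not what conditions the rule; the number of vowels is.
"nir" has 1 vowel. The stems with 1 vowel (kad → kaasd, zew → zeasw) insert -as- after the first vowel.
The other patterns: stems with 2 vowels add -eka; stems with 3 vowels add the prefix ha-.
So nir → niasr.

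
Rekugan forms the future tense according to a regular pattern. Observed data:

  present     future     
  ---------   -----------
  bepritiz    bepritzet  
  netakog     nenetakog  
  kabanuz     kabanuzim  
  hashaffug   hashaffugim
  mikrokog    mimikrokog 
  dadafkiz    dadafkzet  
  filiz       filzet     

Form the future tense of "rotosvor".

rorotosvor

"rotosvor" has last vowel 'o'. The stems whose last vowel is 'o' (netakog → nenetakog, mikrokog → mimikrokog) repeat the first consonant+vowel as a prefix.
The other patterns: stems whose last vowel is 'i' delete the last vowel and add -et; stems whose last vowel is 'u' add -im.
So rotosvor → rorotosvor.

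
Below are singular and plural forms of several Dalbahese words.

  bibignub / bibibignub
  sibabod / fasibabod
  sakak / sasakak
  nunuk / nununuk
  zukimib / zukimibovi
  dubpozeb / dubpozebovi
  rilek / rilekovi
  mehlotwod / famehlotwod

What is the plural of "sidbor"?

dubpozeb and bibignub both end in -b yet inflect differently (dubpozebovi, bibibignub), so the final letter is not what conditions the rule; the last vowel is.
"sidbor" has last vowel 'o'. The stems whose last vowel is 'o' (sibabod → fasibabod, mehlotwod → famehlotwod) add the prefix fa-.
So sidbor → fasidbor.

fasidbor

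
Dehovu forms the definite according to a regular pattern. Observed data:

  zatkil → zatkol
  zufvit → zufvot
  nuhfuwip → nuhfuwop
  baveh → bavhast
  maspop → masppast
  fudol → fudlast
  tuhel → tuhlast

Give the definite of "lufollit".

nuhfuwip and maspop both end in -p yet inflect differently (nuhfuwop, masppast), so the final letter is not what conditions the rule; the last vowel is.
"lufollit" has last vowel 'i'. The stems whose last vowel is 'i' (zatkil → zatkol, zufvit → zufvot, nuhfuwip → nuhfuwop) change the last vowel to 'o'.
So lufollit → lufollot.

lufollot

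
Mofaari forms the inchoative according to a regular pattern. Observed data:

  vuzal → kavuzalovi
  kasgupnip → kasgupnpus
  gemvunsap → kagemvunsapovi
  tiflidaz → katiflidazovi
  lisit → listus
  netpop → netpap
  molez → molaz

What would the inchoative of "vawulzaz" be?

kasgupnip and gemvunsap both end in -p yet inflect differently (kasgupnpus, kagemvunsapovi), so the final letter is not what conditions the rule; the last vowel is.
"vawulzaz" has last vowel 'a'. The stems whose last vowel is 'a' (vuzal → kavuzalovi, tiflidaz → katiflidazovi, gemvunsap → kagemvunsapovi) add ka- … -ovi around the stem.
The other patterns: stems whose last vowel is 'i' delete the last vowel and add -us; stems whose last vowel is 'e' or 'o' change the last vowel to 'a'.
So vawulzaz → kavawulzazovi.

kavawulzazovi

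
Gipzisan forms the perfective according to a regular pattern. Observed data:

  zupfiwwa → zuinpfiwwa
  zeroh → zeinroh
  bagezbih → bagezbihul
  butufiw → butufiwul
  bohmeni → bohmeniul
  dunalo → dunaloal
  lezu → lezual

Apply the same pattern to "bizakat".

zeroh and bagezbih both end in -h yet inflect differently (zeinroh, bagezbihul), so the final letter is not what conditions the rule; the first letter is.
"bizakat" begins with b-. The stems beginning with b- (bagezbih → bagezbihul, butufiw → butufiwul, bohmeni → bohmeniul) add -ul.
So bizakat → bizakatul.

bizakatul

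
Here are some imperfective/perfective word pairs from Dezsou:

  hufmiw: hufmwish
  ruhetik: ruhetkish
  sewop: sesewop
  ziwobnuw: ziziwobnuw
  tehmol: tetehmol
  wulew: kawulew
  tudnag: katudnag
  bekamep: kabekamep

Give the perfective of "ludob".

hufmiw and ziwobnuw both end in -w yet inflect differently (hufmwish, ziziwobnuw), so the final letter is not what conditions the rule; the last vowel is.
"ludob" has last vowel 'o'. The stems whose last vowel is 'o' (sewop → sesewop, tehmol → tetehmol) repeat the first consonant+vowel as a prefix.
The other patterns: stems whose last vowel is 'i' delete the last vowel and add -ish; stems whose last vowel is 'a' or 'e' add the prefix ka-.
So ludob → luludob.

luludob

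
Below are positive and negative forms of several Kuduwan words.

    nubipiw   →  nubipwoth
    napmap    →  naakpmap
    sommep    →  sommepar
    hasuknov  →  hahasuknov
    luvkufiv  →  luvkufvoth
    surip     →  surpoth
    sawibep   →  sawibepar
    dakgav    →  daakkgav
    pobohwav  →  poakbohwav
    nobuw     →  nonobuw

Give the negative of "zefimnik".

zefimnkoth

sawibep and napmap both end in -p yet inflect differently (sawibepar, naakpmap), so the final letter is not what conditions the rule; the last vowel is.
"zefimnik" has last vowel 'i'. The stems whose last vowel is 'i' (luvkufiv → luvkufvoth, nubipiw → nubipwoth, surip → surpoth) delete the last vowel and add -oth.
So zefimnik → zefimnkoth.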